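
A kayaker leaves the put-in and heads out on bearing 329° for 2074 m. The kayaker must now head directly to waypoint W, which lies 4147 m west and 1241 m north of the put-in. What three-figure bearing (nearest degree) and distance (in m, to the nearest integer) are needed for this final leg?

Leg 1 (329°, 2074 m): east 2074 sin 329° = -1068.19, north 2074 cos 329° = 1777.76
Current position: (-1068.19, 1777.76). Target: (-4147, 1241). Remaining: Δeast = -3078.81, Δnorth = -536.76.
Bearing = atan2(-3078.81, -536.76) mod 360° = 260.11°; distance = √((-3078.81)² + (-536.76)²) = 3125.251 m.

260°, 3125 m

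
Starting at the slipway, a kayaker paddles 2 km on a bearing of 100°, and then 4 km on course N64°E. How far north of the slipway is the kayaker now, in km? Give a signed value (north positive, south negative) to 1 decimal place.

Leg 1 (100°, 2 km): east 2 sin 100° = 1.97, north 2 cos 100° = -0.35
Leg 2 (N64°E, 4 km): east 4 sin 64° = 3.60, north 4 cos 64° = 1.75
Net north component: 1.41 km.

1.4 km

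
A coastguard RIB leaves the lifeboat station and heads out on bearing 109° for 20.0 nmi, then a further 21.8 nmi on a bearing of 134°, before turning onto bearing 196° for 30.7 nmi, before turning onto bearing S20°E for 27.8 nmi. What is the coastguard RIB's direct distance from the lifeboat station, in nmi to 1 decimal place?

85.1 nmi

Leg 1 (109°, 20.0 nmi): east 20.0 sin 109° = 18.91, north 20.0 cos 109° = -6.51
Leg 2 (134°, 21.8 nmi): east 21.8 sin 134° = 15.68, north 21.8 cos 134° = -15.14
Leg 3 (196°, 30.7 nmi): east 30.7 sin 196° = -8.46, north 30.7 cos 196° = -29.51
Leg 4 (S20°E, 27.8 nmi): east 27.8 sin 160° = 9.51, north 27.8 cos 160° = -26.12
Net: 35.64 east, -77.29 north. Distance = √((35.64)² + (-77.29)²) = 85.110 nmi.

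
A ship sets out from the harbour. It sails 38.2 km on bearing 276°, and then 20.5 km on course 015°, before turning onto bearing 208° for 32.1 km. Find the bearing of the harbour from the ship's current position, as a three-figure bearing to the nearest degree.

Leg 1 (276°, 38.2 km): east 38.2 sin 276° = -37.99, north 38.2 cos 276° = 3.99
Leg 2 (015°, 20.5 km): east 20.5 sin 15° = 5.31, north 20.5 cos 15° = 19.80
Leg 3 (208°, 32.1 km): east 32.1 sin 208° = -15.07, north 32.1 cos 208° = -28.34
Net displacement: -47.75 east, -4.55 north. Direction back to start is (47.75, 4.55): bearing = atan2(47.75, 4.55) mod 360° = 84.56° ≈ 085°.

085°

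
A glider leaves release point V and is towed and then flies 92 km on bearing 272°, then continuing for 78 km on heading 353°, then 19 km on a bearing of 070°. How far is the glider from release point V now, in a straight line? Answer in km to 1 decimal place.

Leg 1 (272°, 92 km): east 92 sin 272° = -91.94, north 92 cos 272° = 3.21
Leg 2 (353°, 78 km): east 78 sin 353° = -9.51, north 78 cos 353° = 77.42
Leg 3 (070°, 19 km): east 19 sin 70° = 17.85, north 19 cos 70° = 6.50
Net: -83.60 east, 87.13 north. Distance = √((-83.60)² + (87.13)²) = 120.745 km.

120.7 km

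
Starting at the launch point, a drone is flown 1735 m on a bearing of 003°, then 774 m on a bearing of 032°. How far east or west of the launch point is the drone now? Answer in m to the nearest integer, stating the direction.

501 m east

Leg 1 (003°, 1735 m): east 1735 sin 3° = 90.80, north 1735 cos 3° = 1732.62
Leg 2 (032°, 774 m): east 774 sin 32° = 410.16, north 774 cos 32° = 656.39
Net east component: 500.96 m.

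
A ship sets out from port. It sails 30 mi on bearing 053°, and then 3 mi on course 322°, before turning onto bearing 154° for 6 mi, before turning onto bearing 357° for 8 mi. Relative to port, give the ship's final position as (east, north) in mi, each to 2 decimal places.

(24.32, 23.01)

Leg 1 (053°, 30 mi): east 30 sin 53° = 23.96, north 30 cos 53° = 18.05
Leg 2 (322°, 3 mi): east 3 sin 322° = -1.85, north 3 cos 322° = 2.36
Leg 3 (154°, 6 mi): east 6 sin 154° = 2.63, north 6 cos 154° = -5.39
Leg 4 (357°, 8 mi): east 8 sin 357° = -0.42, north 8 cos 357° = 7.99
Summing: 24.32 mi east, 23.01 mi north → (24.32, 23.01).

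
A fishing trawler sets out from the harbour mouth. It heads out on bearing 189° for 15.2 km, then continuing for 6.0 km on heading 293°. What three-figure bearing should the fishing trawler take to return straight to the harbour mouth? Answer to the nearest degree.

Leg 1 (189°, 15.2 km): east 15.2 sin 189° = -2.38, north 15.2 cos 189° = -15.01
Leg 2 (293°, 6.0 km): east 6.0 sin 293° = -5.52, north 6.0 cos 293° = 2.34
Net displacement: -7.90 east, -12.67 north. Direction back to start is (7.90, 12.67): bearing = atan2(7.90, 12.67) mod 360° = 31.95° ≈ 032°.

032°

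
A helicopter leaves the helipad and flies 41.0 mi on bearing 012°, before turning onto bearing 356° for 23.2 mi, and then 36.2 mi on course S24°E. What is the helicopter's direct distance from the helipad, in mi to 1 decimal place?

37.1 mi

Leg 1 (012°, 41.0 mi): east 41.0 sin 12° = 8.52, north 41.0 cos 12° = 40.10
Leg 2 (356°, 23.2 mi): east 23.2 sin 356° = -1.62, north 23.2 cos 356° = 23.14
Leg 3 (S24°E, 36.2 mi): east 36.2 sin 156° = 14.72, north 36.2 cos 156° = -33.07
Net: 21.63 east, 30.18 north. Distance = √((21.63)² + (30.18)²) = 37.128 mi.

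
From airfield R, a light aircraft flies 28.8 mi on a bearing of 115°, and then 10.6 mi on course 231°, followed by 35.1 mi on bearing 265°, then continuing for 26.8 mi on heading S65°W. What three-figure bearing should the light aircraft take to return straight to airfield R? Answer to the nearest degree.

Leg 1 (115°, 28.8 mi): east 28.8 sin 115° = 26.10, north 28.8 cos 115° = -12.17
Leg 2 (231°, 10.6 mi): east 10.6 sin 231° = -8.24, north 10.6 cos 231° = -6.67
Leg 3 (265°, 35.1 mi): east 35.1 sin 265° = -34.97, north 35.1 cos 265° = -3.06
Leg 4 (S65°W, 26.8 mi): east 26.8 sin 245° = -24.29, north 26.8 cos 245° = -11.33
Net displacement: -41.39 east, -33.23 north. Direction back to start is (41.39, 33.23): bearing = atan2(41.39, 33.23) mod 360° = 51.24° ≈ 051°.

051°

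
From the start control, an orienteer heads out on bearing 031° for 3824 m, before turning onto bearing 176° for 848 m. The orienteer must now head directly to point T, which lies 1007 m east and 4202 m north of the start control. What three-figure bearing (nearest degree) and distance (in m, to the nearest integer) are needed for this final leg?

Leg 1 (031°, 3824 m): east 3824 sin 31° = 1969.51, north 3824 cos 31° = 3277.81
Leg 2 (176°, 848 m): east 848 sin 176° = 59.15, north 848 cos 176° = -845.93
Current position: (2028.66, 2431.87). Target: (1007, 4202). Remaining: Δeast = -1021.66, Δnorth = 1770.13.
Bearing = atan2(-1021.66, 1770.13) mod 360° = 330.01°; distance = √((-1021.66)² + (1770.13)²) = 2043.804 m.

330°, 2044 m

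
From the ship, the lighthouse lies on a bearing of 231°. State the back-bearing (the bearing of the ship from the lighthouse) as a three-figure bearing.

051°

Back-bearing = 231° − 180° = 051°.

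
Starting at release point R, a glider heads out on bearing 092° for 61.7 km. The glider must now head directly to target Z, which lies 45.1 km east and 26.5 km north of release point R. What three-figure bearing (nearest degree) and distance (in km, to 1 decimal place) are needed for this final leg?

Leg 1 (092°, 61.7 km): east 61.7 sin 92° = 61.66, north 61.7 cos 92° = -2.15
Current position: (61.66, -2.15). Target: (45.1, 26.5). Remaining: Δeast = -16.56, Δnorth = 28.65.
Bearing = atan2(-16.56, 28.65) mod 360° = 329.97°; distance = √((-16.56)² + (28.65)²) = 33.096 km.

330°, 33.1 km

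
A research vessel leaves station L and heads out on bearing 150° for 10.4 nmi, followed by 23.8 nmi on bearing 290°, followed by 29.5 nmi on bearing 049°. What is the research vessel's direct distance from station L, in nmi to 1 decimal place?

19.2 nmi

Leg 1 (150°, 10.4 nmi): east 10.4 sin 150° = 5.20, north 10.4 cos 150° = -9.01
Leg 2 (290°, 23.8 nmi): east 23.8 sin 290° = -22.36, north 23.8 cos 290° = 8.14
Leg 3 (049°, 29.5 nmi): east 29.5 sin 49° = 22.26, north 29.5 cos 49° = 19.35
Net: 5.10 east, 18.49 north. Distance = √((5.10)² + (18.49)²) = 19.178 nmi.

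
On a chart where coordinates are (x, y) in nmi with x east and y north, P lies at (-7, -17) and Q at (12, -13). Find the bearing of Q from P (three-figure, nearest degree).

Δeast = 12 − -7 = 19.00; Δnorth = -13 − -17 = 4.00.
Bearing = atan2(Δeast, Δnorth) mod 360° = 78.11° ≈ 078°.

078°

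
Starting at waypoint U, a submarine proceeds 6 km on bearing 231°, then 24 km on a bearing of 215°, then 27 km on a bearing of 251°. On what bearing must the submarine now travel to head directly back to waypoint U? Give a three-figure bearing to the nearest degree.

054°

Leg 1 (231°, 6 km): east 6 sin 231° = -4.66, north 6 cos 231° = -3.78
Leg 2 (215°, 24 km): east 24 sin 215° = -13.77, north 24 cos 215° = -19.66
Leg 3 (251°, 27 km): east 27 sin 251° = -25.53, north 27 cos 251° = -8.79
Net displacement: -43.96 east, -32.23 north. Direction back to start is (43.96, 32.23): bearing = atan2(43.96, 32.23) mod 360° = 53.75° ≈ 054°.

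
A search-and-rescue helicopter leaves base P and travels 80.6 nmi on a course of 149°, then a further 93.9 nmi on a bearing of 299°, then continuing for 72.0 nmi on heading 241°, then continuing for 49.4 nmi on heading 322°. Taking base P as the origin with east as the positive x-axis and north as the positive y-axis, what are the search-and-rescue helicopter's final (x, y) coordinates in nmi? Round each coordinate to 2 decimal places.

(-134.00, -19.54)

Leg 1 (149°, 80.6 nmi): east 80.6 sin 149° = 41.51, north 80.6 cos 149° = -69.09
Leg 2 (299°, 93.9 nmi): east 93.9 sin 299° = -82.13, north 93.9 cos 299° = 45.52
Leg 3 (241°, 72.0 nmi): east 72.0 sin 241° = -62.97, north 72.0 cos 241° = -34.91
Leg 4 (322°, 49.4 nmi): east 49.4 sin 322° = -30.41, north 49.4 cos 322° = 38.93
Summing: -134.00 nmi east, -19.54 nmi north → (-134.00, -19.54).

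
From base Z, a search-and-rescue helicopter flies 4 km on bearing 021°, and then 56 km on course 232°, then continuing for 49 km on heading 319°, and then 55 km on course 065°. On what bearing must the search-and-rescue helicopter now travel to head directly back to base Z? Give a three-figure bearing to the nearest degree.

140°

Leg 1 (021°, 4 km): east 4 sin 21° = 1.43, north 4 cos 21° = 3.73
Leg 2 (232°, 56 km): east 56 sin 232° = -44.13, north 56 cos 232° = -34.48
Leg 3 (319°, 49 km): east 49 sin 319° = -32.15, north 49 cos 319° = 36.98
Leg 4 (065°, 55 km): east 55 sin 65° = 49.85, north 55 cos 65° = 23.24
Net displacement: -25.00 east, 29.48 north. Direction back to start is (25.00, -29.48): bearing = atan2(25.00, -29.48) mod 360° = 139.71° ≈ 140°.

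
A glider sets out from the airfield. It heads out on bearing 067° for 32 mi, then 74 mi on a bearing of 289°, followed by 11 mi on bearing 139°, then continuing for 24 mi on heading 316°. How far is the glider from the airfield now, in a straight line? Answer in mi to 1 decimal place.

67.6 mi

Leg 1 (067°, 32 mi): east 32 sin 67° = 29.46, north 32 cos 67° = 12.50
Leg 2 (289°, 74 mi): east 74 sin 289° = -69.97, north 74 cos 289° = 24.09
Leg 3 (139°, 11 mi): east 11 sin 139° = 7.22, north 11 cos 139° = -8.30
Leg 4 (316°, 24 mi): east 24 sin 316° = -16.67, north 24 cos 316° = 17.26
Net: -49.97 east, 45.56 north. Distance = √((-49.97)² + (45.56)²) = 67.618 mi.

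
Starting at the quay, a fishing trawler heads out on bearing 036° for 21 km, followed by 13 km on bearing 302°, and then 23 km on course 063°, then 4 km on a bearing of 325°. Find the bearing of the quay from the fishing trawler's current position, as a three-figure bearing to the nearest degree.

Leg 1 (036°, 21 km): east 21 sin 36° = 12.34, north 21 cos 36° = 16.99
Leg 2 (302°, 13 km): east 13 sin 302° = -11.02, north 13 cos 302° = 6.89
Leg 3 (063°, 23 km): east 23 sin 63° = 20.49, north 23 cos 63° = 10.44
Leg 4 (325°, 4 km): east 4 sin 325° = -2.29, north 4 cos 325° = 3.28
Net displacement: 19.52 east, 37.60 north. Direction back to start is (-19.52, -37.60): bearing = atan2(-19.52, -37.60) mod 360° = 207.44° ≈ 207°.

207°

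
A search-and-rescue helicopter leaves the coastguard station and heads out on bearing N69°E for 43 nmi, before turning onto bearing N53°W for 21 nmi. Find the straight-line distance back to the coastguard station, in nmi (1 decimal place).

Leg 1 (N69°E, 43 nmi): east 43 sin 69° = 40.14, north 43 cos 69° = 15.41
Leg 2 (N53°W, 21 nmi): east 21 sin 307° = -16.77, north 21 cos 307° = 12.64
Net: 23.37 east, 28.05 north. Distance = √((23.37)² + (28.05)²) = 36.510 nmi.

36.5 nmi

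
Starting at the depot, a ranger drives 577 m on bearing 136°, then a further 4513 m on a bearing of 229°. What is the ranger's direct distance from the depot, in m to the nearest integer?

Leg 1 (136°, 577 m): east 577 sin 136° = 400.82, north 577 cos 136° = -415.06
Leg 2 (229°, 4513 m): east 4513 sin 229° = -3406.00, north 4513 cos 229° = -2960.79
Net: -3005.19 east, -3375.85 north. Distance = √((-3005.19)² + (-3375.85)²) = 4519.683 m.

4520 m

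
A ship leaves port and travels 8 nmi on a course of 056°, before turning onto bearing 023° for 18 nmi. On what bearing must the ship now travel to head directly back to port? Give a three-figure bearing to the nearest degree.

Leg 1 (056°, 8 nmi): east 8 sin 56° = 6.63, north 8 cos 56° = 4.47
Leg 2 (023°, 18 nmi): east 18 sin 23° = 7.03, north 18 cos 23° = 16.57
Net displacement: 13.67 east, 21.04 north. Direction back to start is (-13.67, -21.04): bearing = atan2(-13.67, -21.04) mod 360° = 213.00° ≈ 213°.

213°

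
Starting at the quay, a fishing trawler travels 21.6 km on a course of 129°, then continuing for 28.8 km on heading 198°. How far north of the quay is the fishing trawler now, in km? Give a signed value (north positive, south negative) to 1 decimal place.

-41.0 km

Leg 1 (129°, 21.6 km): east 21.6 sin 129° = 16.79, north 21.6 cos 129° = -13.59
Leg 2 (198°, 28.8 km): east 28.8 sin 198° = -8.90, north 28.8 cos 198° = -27.39
Net north component: -40.98 km.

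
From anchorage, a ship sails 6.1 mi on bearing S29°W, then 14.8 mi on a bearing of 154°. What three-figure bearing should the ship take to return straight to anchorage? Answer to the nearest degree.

349°

Leg 1 (S29°W, 6.1 mi): east 6.1 sin 209° = -2.96, north 6.1 cos 209° = -5.34
Leg 2 (154°, 14.8 mi): east 14.8 sin 154° = 6.49, north 14.8 cos 154° = -13.30
Net displacement: 3.53 east, -18.64 north. Direction back to start is (-3.53, 18.64): bearing = atan2(-3.53, 18.64) mod 360° = 349.27° ≈ 349°.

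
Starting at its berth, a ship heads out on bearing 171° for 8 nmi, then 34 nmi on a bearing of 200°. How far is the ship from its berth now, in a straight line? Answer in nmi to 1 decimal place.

41.2 nmi

Leg 1 (171°, 8 nmi): east 8 sin 171° = 1.25, north 8 cos 171° = -7.90
Leg 2 (200°, 34 nmi): east 34 sin 200° = -11.63, north 34 cos 200° = -31.95
Net: -10.38 east, -39.85 north. Distance = √((-10.38)² + (-39.85)²) = 41.180 nmi.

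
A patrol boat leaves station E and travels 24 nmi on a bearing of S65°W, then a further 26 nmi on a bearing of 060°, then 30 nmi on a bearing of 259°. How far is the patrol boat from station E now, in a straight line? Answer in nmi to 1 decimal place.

Leg 1 (S65°W, 24 nmi): east 24 sin 245° = -21.75, north 24 cos 245° = -10.14
Leg 2 (060°, 26 nmi): east 26 sin 60° = 22.52, north 26 cos 60° = 13.00
Leg 3 (259°, 30 nmi): east 30 sin 259° = -29.45, north 30 cos 259° = -5.72
Net: -28.68 east, -2.87 north. Distance = √((-28.68)² + (-2.87)²) = 28.826 nmi.

28.8 nmi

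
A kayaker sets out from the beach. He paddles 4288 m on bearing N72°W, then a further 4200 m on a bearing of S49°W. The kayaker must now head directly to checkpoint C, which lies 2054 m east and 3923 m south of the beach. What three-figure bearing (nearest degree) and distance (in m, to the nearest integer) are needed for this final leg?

Leg 1 (N72°W, 4288 m): east 4288 sin 288° = -4078.13, north 4288 cos 288° = 1325.06
Leg 2 (S49°W, 4200 m): east 4200 sin 229° = -3169.78, north 4200 cos 229° = -2755.45
Current position: (-7247.91, -1430.38). Target: (2054, -3923). Remaining: Δeast = 9301.91, Δnorth = -2492.62.
Bearing = atan2(9301.91, -2492.62) mod 360° = 105.00°; distance = √((9301.91)² + (-2492.62)²) = 9630.092 m.

105°, 9630 m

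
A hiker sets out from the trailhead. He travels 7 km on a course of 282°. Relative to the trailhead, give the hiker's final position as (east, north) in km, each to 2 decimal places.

(-6.85, 1.46)

Leg 1 (282°, 7 km): east 7 sin 282° = -6.85, north 7 cos 282° = 1.46
Summing: -6.85 km east, 1.46 km north → (-6.85, 1.46).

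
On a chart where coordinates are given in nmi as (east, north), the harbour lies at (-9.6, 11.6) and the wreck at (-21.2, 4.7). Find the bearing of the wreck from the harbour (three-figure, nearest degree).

Δeast = -21.2 − -9.6 = -11.60; Δnorth = 4.7 − 11.6 = -6.90.
Bearing = atan2(Δeast, Δnorth) mod 360° = 239.25° ≈ 239°.

239°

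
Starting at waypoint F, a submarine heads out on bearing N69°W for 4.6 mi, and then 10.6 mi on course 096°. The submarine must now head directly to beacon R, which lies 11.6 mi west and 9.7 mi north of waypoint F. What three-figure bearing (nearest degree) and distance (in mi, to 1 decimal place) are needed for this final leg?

297°, 20.1 mi

Leg 1 (N69°W, 4.6 mi): east 4.6 sin 291° = -4.29, north 4.6 cos 291° = 1.65
Leg 2 (096°, 10.6 mi): east 10.6 sin 96° = 10.54, north 10.6 cos 96° = -1.11
Current position: (6.25, 0.54). Target: (-11.6, 9.7). Remaining: Δeast = -17.85, Δnorth = 9.16.
Bearing = atan2(-17.85, 9.16) mod 360° = 297.17°; distance = √((-17.85)² + (9.16)²) = 20.061 mi.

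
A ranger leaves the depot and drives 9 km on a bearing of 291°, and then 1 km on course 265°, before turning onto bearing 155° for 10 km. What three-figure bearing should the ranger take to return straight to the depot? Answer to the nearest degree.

Leg 1 (291°, 9 km): east 9 sin 291° = -8.40, north 9 cos 291° = 3.23
Leg 2 (265°, 1 km): east 1 sin 265° = -1.00, north 1 cos 265° = -0.09
Leg 3 (155°, 10 km): east 10 sin 155° = 4.23, north 10 cos 155° = -9.06
Net displacement: -5.17 east, -5.92 north. Direction back to start is (5.17, 5.92): bearing = atan2(5.17, 5.92) mod 360° = 41.12° ≈ 041°.

041°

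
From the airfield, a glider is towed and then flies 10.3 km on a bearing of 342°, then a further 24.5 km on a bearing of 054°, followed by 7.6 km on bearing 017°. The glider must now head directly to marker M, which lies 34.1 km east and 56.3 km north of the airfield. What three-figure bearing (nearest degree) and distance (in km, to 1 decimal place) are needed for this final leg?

032°, 29.1 km

Leg 1 (342°, 10.3 km): east 10.3 sin 342° = -3.18, north 10.3 cos 342° = 9.80
Leg 2 (054°, 24.5 km): east 24.5 sin 54° = 19.82, north 24.5 cos 54° = 14.40
Leg 3 (017°, 7.6 km): east 7.6 sin 17° = 2.22, north 7.6 cos 17° = 7.27
Current position: (18.86, 31.46). Target: (34.1, 56.3). Remaining: Δeast = 15.24, Δnorth = 24.84.
Bearing = atan2(15.24, 24.84) mod 360° = 31.53°; distance = √((15.24)² + (24.84)²) = 29.139 km.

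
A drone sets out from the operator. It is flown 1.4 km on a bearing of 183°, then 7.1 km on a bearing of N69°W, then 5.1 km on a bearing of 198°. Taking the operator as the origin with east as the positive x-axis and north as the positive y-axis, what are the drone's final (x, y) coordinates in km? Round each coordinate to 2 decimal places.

Leg 1 (183°, 1.4 km): east 1.4 sin 183° = -0.07, north 1.4 cos 183° = -1.40
Leg 2 (N69°W, 7.1 km): east 7.1 sin 291° = -6.63, north 7.1 cos 291° = 2.54
Leg 3 (198°, 5.1 km): east 5.1 sin 198° = -1.58, north 5.1 cos 198° = -4.85
Summing: -8.28 km east, -3.70 km north → (-8.28, -3.70).

(-8.28, -3.70)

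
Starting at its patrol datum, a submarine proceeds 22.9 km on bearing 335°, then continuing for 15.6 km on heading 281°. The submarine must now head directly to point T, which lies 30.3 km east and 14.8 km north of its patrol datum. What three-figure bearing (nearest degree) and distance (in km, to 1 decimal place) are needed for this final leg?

099°, 56.0 km

Leg 1 (335°, 22.9 km): east 22.9 sin 335° = -9.68, north 22.9 cos 335° = 20.75
Leg 2 (281°, 15.6 km): east 15.6 sin 281° = -15.31, north 15.6 cos 281° = 2.98
Current position: (-24.99, 23.73). Target: (30.3, 14.8). Remaining: Δeast = 55.29, Δnorth = -8.93.
Bearing = atan2(55.29, -8.93) mod 360° = 99.18°; distance = √((55.29)² + (-8.93)²) = 56.008 km.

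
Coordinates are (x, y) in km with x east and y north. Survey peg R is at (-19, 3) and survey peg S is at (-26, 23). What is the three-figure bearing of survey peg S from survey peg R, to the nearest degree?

341°

Δeast = -26 − -19 = -7.00; Δnorth = 23 − 3 = 20.00.
Bearing = atan2(Δeast, Δnorth) mod 360° = 340.71° ≈ 341°.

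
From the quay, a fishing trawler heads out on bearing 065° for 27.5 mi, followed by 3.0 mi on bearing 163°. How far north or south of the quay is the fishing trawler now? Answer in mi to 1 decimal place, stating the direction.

Leg 1 (065°, 27.5 mi): east 27.5 sin 65° = 24.92, north 27.5 cos 65° = 11.62
Leg 2 (163°, 3.0 mi): east 3.0 sin 163° = 0.88, north 3.0 cos 163° = -2.87
Net north component: 8.75 mi.

8.8 mi north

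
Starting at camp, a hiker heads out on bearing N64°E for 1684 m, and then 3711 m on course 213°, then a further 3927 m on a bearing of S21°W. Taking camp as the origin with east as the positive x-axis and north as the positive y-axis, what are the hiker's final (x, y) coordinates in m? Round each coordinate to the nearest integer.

Leg 1 (N64°E, 1684 m): east 1684 sin 64° = 1513.57, north 1684 cos 64° = 738.22
Leg 2 (213°, 3711 m): east 3711 sin 213° = -2021.16, north 3711 cos 213° = -3112.31
Leg 3 (S21°W, 3927 m): east 3927 sin 201° = -1407.31, north 3927 cos 201° = -3666.17
Summing: -1914.90 m east, -6040.26 m north → (-1915, -6040).

(-1915, -6040)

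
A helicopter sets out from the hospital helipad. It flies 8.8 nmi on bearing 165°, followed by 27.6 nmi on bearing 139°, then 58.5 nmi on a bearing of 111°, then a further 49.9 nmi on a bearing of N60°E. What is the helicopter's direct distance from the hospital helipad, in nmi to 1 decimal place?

Leg 1 (165°, 8.8 nmi): east 8.8 sin 165° = 2.28, north 8.8 cos 165° = -8.50
Leg 2 (139°, 27.6 nmi): east 27.6 sin 139° = 18.11, north 27.6 cos 139° = -20.83
Leg 3 (111°, 58.5 nmi): east 58.5 sin 111° = 54.61, north 58.5 cos 111° = -20.96
Leg 4 (N60°E, 49.9 nmi): east 49.9 sin 60° = 43.21, north 49.9 cos 60° = 24.95
Net: 118.21 east, -25.34 north. Distance = √((118.21)² + (-25.34)²) = 120.900 nmi.

120.9 nmi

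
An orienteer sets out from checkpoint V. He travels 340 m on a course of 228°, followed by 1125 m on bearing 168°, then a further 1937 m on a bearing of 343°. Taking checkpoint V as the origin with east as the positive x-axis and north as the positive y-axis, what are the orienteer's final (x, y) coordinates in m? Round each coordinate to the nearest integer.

Leg 1 (228°, 340 m): east 340 sin 228° = -252.67, north 340 cos 228° = -227.50
Leg 2 (168°, 1125 m): east 1125 sin 168° = 233.90, north 1125 cos 168° = -1100.42
Leg 3 (343°, 1937 m): east 1937 sin 343° = -566.32, north 1937 cos 343° = 1852.36
Summing: -585.09 m east, 524.44 m north → (-585, 524).

(-585, 524)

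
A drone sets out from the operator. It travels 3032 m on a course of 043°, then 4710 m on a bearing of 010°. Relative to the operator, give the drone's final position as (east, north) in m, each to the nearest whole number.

Leg 1 (043°, 3032 m): east 3032 sin 43° = 2067.82, north 3032 cos 43° = 2217.46
Leg 2 (010°, 4710 m): east 4710 sin 10° = 817.88, north 4710 cos 10° = 4638.44
Summing: 2885.70 m east, 6855.91 m north → (2886, 6856).

(2886, 6856)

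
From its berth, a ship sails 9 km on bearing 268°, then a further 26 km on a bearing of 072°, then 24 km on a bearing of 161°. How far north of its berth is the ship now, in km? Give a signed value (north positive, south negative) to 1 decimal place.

Leg 1 (268°, 9 km): east 9 sin 268° = -8.99, north 9 cos 268° = -0.31
Leg 2 (072°, 26 km): east 26 sin 72° = 24.73, north 26 cos 72° = 8.03
Leg 3 (161°, 24 km): east 24 sin 161° = 7.81, north 24 cos 161° = -22.69
Net north component: -14.97 km.

-15.0 km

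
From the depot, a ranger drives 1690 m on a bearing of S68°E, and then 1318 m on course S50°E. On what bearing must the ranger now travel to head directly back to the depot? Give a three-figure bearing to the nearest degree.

300°

Leg 1 (S68°E, 1690 m): east 1690 sin 112° = 1566.94, north 1690 cos 112° = -633.09
Leg 2 (S50°E, 1318 m): east 1318 sin 130° = 1009.65, north 1318 cos 130° = -847.19
Net displacement: 2576.59 east, -1480.28 north. Direction back to start is (-2576.59, 1480.28): bearing = atan2(-2576.59, 1480.28) mod 360° = 299.88° ≈ 300°.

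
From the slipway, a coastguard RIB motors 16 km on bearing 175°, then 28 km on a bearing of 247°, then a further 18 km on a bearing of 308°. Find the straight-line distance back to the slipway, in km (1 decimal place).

Leg 1 (175°, 16 km): east 16 sin 175° = 1.39, north 16 cos 175° = -15.94
Leg 2 (247°, 28 km): east 28 sin 247° = -25.77, north 28 cos 247° = -10.94
Leg 3 (308°, 18 km): east 18 sin 308° = -14.18, north 18 cos 308° = 11.08
Net: -38.56 east, -15.80 north. Distance = √((-38.56)² + (-15.80)²) = 41.674 km.

41.7 km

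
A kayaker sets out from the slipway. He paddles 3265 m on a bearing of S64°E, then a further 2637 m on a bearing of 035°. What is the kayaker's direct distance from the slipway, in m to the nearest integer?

4506 m

Leg 1 (S64°E, 3265 m): east 3265 sin 116° = 2934.56, north 3265 cos 116° = -1431.28
Leg 2 (035°, 2637 m): east 2637 sin 35° = 1512.52, north 2637 cos 35° = 2160.10
Net: 4447.08 east, 728.82 north. Distance = √((4447.08)² + (728.82)²) = 4506.410 m.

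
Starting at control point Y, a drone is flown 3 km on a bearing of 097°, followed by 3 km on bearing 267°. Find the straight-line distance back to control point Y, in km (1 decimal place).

Leg 1 (097°, 3 km): east 3 sin 97° = 2.98, north 3 cos 97° = -0.37
Leg 2 (267°, 3 km): east 3 sin 267° = -3.00, north 3 cos 267° = -0.16
Net: -0.02 east, -0.52 north. Distance = √((-0.02)² + (-0.52)²) = 0.523 km.

0.5 km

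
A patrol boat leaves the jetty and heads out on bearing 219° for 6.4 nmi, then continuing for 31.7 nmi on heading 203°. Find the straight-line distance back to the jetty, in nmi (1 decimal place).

37.9 nmi

Leg 1 (219°, 6.4 nmi): east 6.4 sin 219° = -4.03, north 6.4 cos 219° = -4.97
Leg 2 (203°, 31.7 nmi): east 31.7 sin 203° = -12.39, north 31.7 cos 203° = -29.18
Net: -16.41 east, -34.15 north. Distance = √((-16.41)² + (-34.15)²) = 37.893 nmi.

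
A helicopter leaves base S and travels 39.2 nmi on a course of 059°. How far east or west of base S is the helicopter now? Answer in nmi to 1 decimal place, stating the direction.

33.6 nmi east

Leg 1 (059°, 39.2 nmi): east 39.2 sin 59° = 33.60, north 39.2 cos 59° = 20.19
Net east component: 33.60 nmi.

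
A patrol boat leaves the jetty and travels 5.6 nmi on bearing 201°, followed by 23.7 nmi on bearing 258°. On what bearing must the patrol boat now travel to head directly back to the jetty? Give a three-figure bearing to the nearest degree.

Leg 1 (201°, 5.6 nmi): east 5.6 sin 201° = -2.01, north 5.6 cos 201° = -5.23
Leg 2 (258°, 23.7 nmi): east 23.7 sin 258° = -23.18, north 23.7 cos 258° = -4.93
Net displacement: -25.19 east, -10.16 north. Direction back to start is (25.19, 10.16): bearing = atan2(25.19, 10.16) mod 360° = 68.04° ≈ 068°.

068°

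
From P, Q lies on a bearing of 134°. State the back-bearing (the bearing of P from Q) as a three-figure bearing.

Back-bearing = 134° + 180° = 314°.

314°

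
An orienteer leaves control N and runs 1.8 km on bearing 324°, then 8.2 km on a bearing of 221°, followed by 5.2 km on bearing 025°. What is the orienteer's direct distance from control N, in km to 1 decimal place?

Leg 1 (324°, 1.8 km): east 1.8 sin 324° = -1.06, north 1.8 cos 324° = 1.46
Leg 2 (221°, 8.2 km): east 8.2 sin 221° = -5.38, north 8.2 cos 221° = -6.19
Leg 3 (025°, 5.2 km): east 5.2 sin 25° = 2.20, north 5.2 cos 25° = 4.71
Net: -4.24 east, -0.02 north. Distance = √((-4.24)² + (-0.02)²) = 4.240 km.

4.2 km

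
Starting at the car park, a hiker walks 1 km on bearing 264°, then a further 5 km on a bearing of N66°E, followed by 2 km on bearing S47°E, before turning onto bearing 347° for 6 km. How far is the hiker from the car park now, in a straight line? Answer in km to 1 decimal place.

Leg 1 (264°, 1 km): east 1 sin 264° = -0.99, north 1 cos 264° = -0.10
Leg 2 (N66°E, 5 km): east 5 sin 66° = 4.57, north 5 cos 66° = 2.03
Leg 3 (S47°E, 2 km): east 2 sin 133° = 1.46, north 2 cos 133° = -1.36
Leg 4 (347°, 6 km): east 6 sin 347° = -1.35, north 6 cos 347° = 5.85
Net: 3.69 east, 6.41 north. Distance = √((3.69)² + (6.41)²) = 7.396 km.

7.4 km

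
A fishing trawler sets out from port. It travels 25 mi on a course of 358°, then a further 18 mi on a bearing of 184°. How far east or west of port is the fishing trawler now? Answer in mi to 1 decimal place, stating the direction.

2.1 mi west

Leg 1 (358°, 25 mi): east 25 sin 358° = -0.87, north 25 cos 358° = 24.98
Leg 2 (184°, 18 mi): east 18 sin 184° = -1.26, north 18 cos 184° = -17.96
Net east component: -2.13 mi.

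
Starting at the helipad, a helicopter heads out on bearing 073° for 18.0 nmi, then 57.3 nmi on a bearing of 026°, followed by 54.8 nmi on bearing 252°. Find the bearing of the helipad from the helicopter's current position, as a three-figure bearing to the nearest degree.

166°

Leg 1 (073°, 18.0 nmi): east 18.0 sin 73° = 17.21, north 18.0 cos 73° = 5.26
Leg 2 (026°, 57.3 nmi): east 57.3 sin 26° = 25.12, north 57.3 cos 26° = 51.50
Leg 3 (252°, 54.8 nmi): east 54.8 sin 252° = -52.12, north 54.8 cos 252° = -16.93
Net displacement: -9.79 east, 39.83 north. Direction back to start is (9.79, -39.83): bearing = atan2(9.79, -39.83) mod 360° = 166.20° ≈ 166°.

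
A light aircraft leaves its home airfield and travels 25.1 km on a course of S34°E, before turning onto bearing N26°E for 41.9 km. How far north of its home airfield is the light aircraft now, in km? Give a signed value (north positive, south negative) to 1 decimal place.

16.9 km

Leg 1 (S34°E, 25.1 km): east 25.1 sin 146° = 14.04, north 25.1 cos 146° = -20.81
Leg 2 (N26°E, 41.9 km): east 41.9 sin 26° = 18.37, north 41.9 cos 26° = 37.66
Net north component: 16.85 km.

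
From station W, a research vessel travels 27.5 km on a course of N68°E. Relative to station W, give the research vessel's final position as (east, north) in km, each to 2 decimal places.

Leg 1 (N68°E, 27.5 km): east 27.5 sin 68° = 25.50, north 27.5 cos 68° = 10.30
Summing: 25.50 km east, 10.30 km north → (25.50, 10.30).

(25.50, 10.30)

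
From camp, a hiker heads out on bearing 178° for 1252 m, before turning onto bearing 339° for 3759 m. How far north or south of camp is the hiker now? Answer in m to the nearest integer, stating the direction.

Leg 1 (178°, 1252 m): east 1252 sin 178° = 43.69, north 1252 cos 178° = -1251.24
Leg 2 (339°, 3759 m): east 3759 sin 339° = -1347.11, north 3759 cos 339° = 3509.33
Net north component: 2258.09 m.

2258 m north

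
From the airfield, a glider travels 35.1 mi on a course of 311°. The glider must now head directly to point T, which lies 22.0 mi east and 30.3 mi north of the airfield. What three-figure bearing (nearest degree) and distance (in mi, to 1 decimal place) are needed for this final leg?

Leg 1 (311°, 35.1 mi): east 35.1 sin 311° = -26.49, north 35.1 cos 311° = 23.03
Current position: (-26.49, 23.03). Target: (22.0, 30.3). Remaining: Δeast = 48.49, Δnorth = 7.27.
Bearing = atan2(48.49, 7.27) mod 360° = 81.47°; distance = √((48.49)² + (7.27)²) = 49.033 mi.

081°, 49.0 mi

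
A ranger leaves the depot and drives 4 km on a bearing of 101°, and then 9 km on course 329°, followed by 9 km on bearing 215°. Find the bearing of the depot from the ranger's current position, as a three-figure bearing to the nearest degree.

086°

Leg 1 (101°, 4 km): east 4 sin 101° = 3.93, north 4 cos 101° = -0.76
Leg 2 (329°, 9 km): east 9 sin 329° = -4.64, north 9 cos 329° = 7.71
Leg 3 (215°, 9 km): east 9 sin 215° = -5.16, north 9 cos 215° = -7.37
Net displacement: -5.87 east, -0.42 north. Direction back to start is (5.87, 0.42): bearing = atan2(5.87, 0.42) mod 360° = 85.90° ≈ 086°.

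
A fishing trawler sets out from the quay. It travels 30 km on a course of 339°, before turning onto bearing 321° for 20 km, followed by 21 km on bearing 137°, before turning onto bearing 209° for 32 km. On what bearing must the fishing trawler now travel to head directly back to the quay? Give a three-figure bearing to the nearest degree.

Leg 1 (339°, 30 km): east 30 sin 339° = -10.75, north 30 cos 339° = 28.01
Leg 2 (321°, 20 km): east 20 sin 321° = -12.59, north 20 cos 321° = 15.54
Leg 3 (137°, 21 km): east 21 sin 137° = 14.32, north 21 cos 137° = -15.36
Leg 4 (209°, 32 km): east 32 sin 209° = -15.51, north 32 cos 209° = -27.99
Net displacement: -24.53 east, 0.20 north. Direction back to start is (24.53, -0.20): bearing = atan2(24.53, -0.20) mod 360° = 90.48° ≈ 090°.

090°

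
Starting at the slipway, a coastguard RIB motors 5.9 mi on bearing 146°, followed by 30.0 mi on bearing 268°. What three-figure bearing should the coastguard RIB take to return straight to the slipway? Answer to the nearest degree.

Leg 1 (146°, 5.9 mi): east 5.9 sin 146° = 3.30, north 5.9 cos 146° = -4.89
Leg 2 (268°, 30.0 mi): east 30.0 sin 268° = -29.98, north 30.0 cos 268° = -1.05
Net displacement: -26.68 east, -5.94 north. Direction back to start is (26.68, 5.94): bearing = atan2(26.68, 5.94) mod 360° = 77.45° ≈ 077°.

077°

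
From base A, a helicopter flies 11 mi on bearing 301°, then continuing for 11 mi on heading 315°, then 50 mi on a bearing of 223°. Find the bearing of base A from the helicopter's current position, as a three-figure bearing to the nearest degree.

Leg 1 (301°, 11 mi): east 11 sin 301° = -9.43, north 11 cos 301° = 5.67
Leg 2 (315°, 11 mi): east 11 sin 315° = -7.78, north 11 cos 315° = 7.78
Leg 3 (223°, 50 mi): east 50 sin 223° = -34.10, north 50 cos 223° = -36.57
Net displacement: -51.31 east, -23.12 north. Direction back to start is (51.31, 23.12): bearing = atan2(51.31, 23.12) mod 360° = 65.74° ≈ 066°.

066°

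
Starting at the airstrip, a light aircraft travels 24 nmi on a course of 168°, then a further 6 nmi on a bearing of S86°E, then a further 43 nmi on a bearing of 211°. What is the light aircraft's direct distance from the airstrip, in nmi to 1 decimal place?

61.8 nmi

Leg 1 (168°, 24 nmi): east 24 sin 168° = 4.99, north 24 cos 168° = -23.48
Leg 2 (S86°E, 6 nmi): east 6 sin 94° = 5.99, north 6 cos 94° = -0.42
Leg 3 (211°, 43 nmi): east 43 sin 211° = -22.15, north 43 cos 211° = -36.86
Net: -11.17 east, -60.75 north. Distance = √((-11.17)² + (-60.75)²) = 61.771 nmi.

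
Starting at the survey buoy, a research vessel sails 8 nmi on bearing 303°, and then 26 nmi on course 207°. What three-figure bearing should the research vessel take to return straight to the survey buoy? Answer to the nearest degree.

Leg 1 (303°, 8 nmi): east 8 sin 303° = -6.71, north 8 cos 303° = 4.36
Leg 2 (207°, 26 nmi): east 26 sin 207° = -11.80, north 26 cos 207° = -23.17
Net displacement: -18.51 east, -18.81 north. Direction back to start is (18.51, 18.81): bearing = atan2(18.51, 18.81) mod 360° = 44.55° ≈ 045°.

045°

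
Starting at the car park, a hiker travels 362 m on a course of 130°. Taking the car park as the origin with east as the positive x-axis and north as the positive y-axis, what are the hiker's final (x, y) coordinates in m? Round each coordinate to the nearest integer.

Leg 1 (130°, 362 m): east 362 sin 130° = 277.31, north 362 cos 130° = -232.69
Summing: 277.31 m east, -232.69 m north → (277, -233).

(277, -233)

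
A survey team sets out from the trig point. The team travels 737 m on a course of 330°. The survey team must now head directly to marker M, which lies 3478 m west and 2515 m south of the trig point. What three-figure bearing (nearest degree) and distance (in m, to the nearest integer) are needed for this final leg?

Leg 1 (330°, 737 m): east 737 sin 330° = -368.50, north 737 cos 330° = 638.26
Current position: (-368.50, 638.26). Target: (-3478, -2515). Remaining: Δeast = -3109.50, Δnorth = -3153.26.
Bearing = atan2(-3109.50, -3153.26) mod 360° = 224.60°; distance = √((-3109.50)² + (-3153.26)²) = 4428.549 m.

225°, 4429 m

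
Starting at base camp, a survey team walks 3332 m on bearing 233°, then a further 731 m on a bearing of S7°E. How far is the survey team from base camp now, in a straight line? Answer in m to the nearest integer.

Leg 1 (233°, 3332 m): east 3332 sin 233° = -2661.05, north 3332 cos 233° = -2005.25
Leg 2 (S7°E, 731 m): east 731 sin 173° = 89.09, north 731 cos 173° = -725.55
Net: -2571.97 east, -2730.80 north. Distance = √((-2571.97)² + (-2730.80)²) = 3751.303 m.

3751 m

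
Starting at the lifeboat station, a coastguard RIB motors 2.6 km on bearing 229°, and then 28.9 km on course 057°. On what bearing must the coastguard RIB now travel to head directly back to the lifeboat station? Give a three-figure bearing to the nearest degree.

238°

Leg 1 (229°, 2.6 km): east 2.6 sin 229° = -1.96, north 2.6 cos 229° = -1.71
Leg 2 (057°, 28.9 km): east 28.9 sin 57° = 24.24, north 28.9 cos 57° = 15.74
Net displacement: 22.28 east, 14.03 north. Direction back to start is (-22.28, -14.03): bearing = atan2(-22.28, -14.03) mod 360° = 237.79° ≈ 238°.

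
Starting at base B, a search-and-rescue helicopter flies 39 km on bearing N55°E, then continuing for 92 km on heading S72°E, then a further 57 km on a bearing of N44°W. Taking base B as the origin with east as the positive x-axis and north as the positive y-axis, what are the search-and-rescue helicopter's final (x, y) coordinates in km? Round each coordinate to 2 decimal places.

(79.85, 34.94)

Leg 1 (N55°E, 39 km): east 39 sin 55° = 31.95, north 39 cos 55° = 22.37
Leg 2 (S72°E, 92 km): east 92 sin 108° = 87.50, north 92 cos 108° = -28.43
Leg 3 (N44°W, 57 km): east 57 sin 316° = -39.60, north 57 cos 316° = 41.00
Summing: 79.85 km east, 34.94 km north → (79.85, 34.94).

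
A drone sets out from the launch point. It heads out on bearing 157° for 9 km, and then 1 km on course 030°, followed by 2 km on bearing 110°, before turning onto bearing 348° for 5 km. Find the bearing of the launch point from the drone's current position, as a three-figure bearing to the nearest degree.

Leg 1 (157°, 9 km): east 9 sin 157° = 3.52, north 9 cos 157° = -8.28
Leg 2 (030°, 1 km): east 1 sin 30° = 0.50, north 1 cos 30° = 0.87
Leg 3 (110°, 2 km): east 2 sin 110° = 1.88, north 2 cos 110° = -0.68
Leg 4 (348°, 5 km): east 5 sin 348° = -1.04, north 5 cos 348° = 4.89
Net displacement: 4.86 east, -3.21 north. Direction back to start is (-4.86, 3.21): bearing = atan2(-4.86, 3.21) mod 360° = 303.48° ≈ 303°.

303°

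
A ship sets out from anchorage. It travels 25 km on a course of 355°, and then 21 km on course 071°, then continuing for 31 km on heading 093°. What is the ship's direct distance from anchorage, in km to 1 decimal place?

57.2 km

Leg 1 (355°, 25 km): east 25 sin 355° = -2.18, north 25 cos 355° = 24.90
Leg 2 (071°, 21 km): east 21 sin 71° = 19.86, north 21 cos 71° = 6.84
Leg 3 (093°, 31 km): east 31 sin 93° = 30.96, north 31 cos 93° = -1.62
Net: 48.63 east, 30.12 north. Distance = √((48.63)² + (30.12)²) = 57.206 km.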